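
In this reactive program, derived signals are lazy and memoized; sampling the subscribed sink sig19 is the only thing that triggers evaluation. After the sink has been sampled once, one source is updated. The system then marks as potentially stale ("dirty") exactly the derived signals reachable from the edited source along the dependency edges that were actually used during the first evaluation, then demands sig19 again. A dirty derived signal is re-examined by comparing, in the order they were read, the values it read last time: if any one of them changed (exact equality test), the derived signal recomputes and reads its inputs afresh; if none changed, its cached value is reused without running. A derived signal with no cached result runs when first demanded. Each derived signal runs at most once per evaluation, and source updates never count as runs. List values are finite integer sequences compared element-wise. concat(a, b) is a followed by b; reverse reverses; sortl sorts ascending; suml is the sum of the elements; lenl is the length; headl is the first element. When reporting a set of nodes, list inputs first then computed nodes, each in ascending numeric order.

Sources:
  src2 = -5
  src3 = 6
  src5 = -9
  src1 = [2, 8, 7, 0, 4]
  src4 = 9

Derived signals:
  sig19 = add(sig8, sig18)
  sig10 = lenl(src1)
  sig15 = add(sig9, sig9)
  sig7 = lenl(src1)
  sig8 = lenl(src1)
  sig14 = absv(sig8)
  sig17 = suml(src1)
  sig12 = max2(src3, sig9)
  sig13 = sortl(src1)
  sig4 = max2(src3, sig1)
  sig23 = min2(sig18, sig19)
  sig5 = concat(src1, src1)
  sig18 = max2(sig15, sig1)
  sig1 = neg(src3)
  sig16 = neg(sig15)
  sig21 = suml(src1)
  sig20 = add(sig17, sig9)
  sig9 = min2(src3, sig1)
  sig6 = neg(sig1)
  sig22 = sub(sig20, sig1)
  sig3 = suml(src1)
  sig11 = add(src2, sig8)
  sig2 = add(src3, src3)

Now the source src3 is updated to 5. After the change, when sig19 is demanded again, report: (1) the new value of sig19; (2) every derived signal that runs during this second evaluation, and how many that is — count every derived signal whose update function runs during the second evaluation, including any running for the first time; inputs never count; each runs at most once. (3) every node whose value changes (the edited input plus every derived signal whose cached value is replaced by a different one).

Demanding sig19 again yields 0.
5 derived signals run: sig1, sig9, sig15, sig18, sig19.
The nodes whose values change: src3, sig1, sig9, sig15, sig18, sig19.

First demand of the output computes:
  sig1 = neg(6) = -6
  sig8 = lenl([2, 8, 7, 0, 4]) = 5
  sig9 = min2(6, -6) = -6
  sig15 = add(-6, -6) = -12
  sig18 = max2(-12, -6) = -6
  sig19 = add(5, -6) = -1

After the edit, cleaning proceeds:
  sig1: a read changed (src3 6->5) — executes, giving -5.
  sig9: a read changed (src3 6->5; sig1 -6->-5) — executes, giving -5.
  sig15: a read changed (sig9 -6->-5; sig9 -6->-5) — executes, giving -10.
  sig18: a read changed (sig15 -12->-10; sig1 -6->-5) — executes, giving -5.
  sig19: a read changed (sig18 -6->-5) — executes, giving 0.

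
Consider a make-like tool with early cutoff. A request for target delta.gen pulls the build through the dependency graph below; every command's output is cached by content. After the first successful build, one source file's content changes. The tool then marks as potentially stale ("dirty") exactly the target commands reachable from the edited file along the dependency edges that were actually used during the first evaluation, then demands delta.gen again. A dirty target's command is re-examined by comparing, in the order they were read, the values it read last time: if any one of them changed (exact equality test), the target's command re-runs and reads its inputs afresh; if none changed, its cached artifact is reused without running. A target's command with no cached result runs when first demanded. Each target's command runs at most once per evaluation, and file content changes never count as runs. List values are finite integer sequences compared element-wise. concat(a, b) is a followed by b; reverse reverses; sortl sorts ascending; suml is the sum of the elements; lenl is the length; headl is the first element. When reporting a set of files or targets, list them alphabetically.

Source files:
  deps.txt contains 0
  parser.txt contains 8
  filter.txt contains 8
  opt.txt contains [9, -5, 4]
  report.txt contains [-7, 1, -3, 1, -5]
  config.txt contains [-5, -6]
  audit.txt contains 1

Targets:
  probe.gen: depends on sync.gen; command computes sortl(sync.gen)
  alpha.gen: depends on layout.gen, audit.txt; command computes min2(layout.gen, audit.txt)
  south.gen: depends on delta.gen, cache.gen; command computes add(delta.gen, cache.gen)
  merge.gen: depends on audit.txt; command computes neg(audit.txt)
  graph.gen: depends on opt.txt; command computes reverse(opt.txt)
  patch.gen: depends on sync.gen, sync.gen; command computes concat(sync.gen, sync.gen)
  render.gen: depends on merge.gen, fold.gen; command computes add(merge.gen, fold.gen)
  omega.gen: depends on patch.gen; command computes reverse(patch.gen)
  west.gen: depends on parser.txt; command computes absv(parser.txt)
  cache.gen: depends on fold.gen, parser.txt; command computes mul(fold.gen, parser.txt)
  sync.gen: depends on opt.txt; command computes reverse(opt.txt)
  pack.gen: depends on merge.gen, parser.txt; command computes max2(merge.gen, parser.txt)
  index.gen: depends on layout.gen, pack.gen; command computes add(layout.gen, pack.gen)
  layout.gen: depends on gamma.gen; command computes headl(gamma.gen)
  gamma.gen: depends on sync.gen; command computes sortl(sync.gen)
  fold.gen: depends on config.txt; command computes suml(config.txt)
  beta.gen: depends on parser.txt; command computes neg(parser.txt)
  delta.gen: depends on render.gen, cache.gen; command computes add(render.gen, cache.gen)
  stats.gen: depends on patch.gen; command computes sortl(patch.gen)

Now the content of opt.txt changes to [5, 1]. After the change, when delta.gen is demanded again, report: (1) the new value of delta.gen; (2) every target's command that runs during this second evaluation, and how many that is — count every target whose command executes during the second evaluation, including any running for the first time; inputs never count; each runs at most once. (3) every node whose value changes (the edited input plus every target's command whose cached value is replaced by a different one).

Demanding delta.gen again yields -100.
0 target commands run: none.
The nodes whose values change: opt.txt.
Note the shortcut — opt.txt feeds only undemanded nodes, so no recomputation happens.

First demand of the output computes:
  fold.gen = suml([-5, -6]) = -11
  cache.gen = mul(-11, 8) = -88
  merge.gen = neg(1) = -1
  render.gen = add(-1, -11) = -12
  delta.gen = add(-12, -88) = -100

After the edit, cleaning proceeds:
  opt.txt only reaches undemanded nodes; the second demand re-runs nothing.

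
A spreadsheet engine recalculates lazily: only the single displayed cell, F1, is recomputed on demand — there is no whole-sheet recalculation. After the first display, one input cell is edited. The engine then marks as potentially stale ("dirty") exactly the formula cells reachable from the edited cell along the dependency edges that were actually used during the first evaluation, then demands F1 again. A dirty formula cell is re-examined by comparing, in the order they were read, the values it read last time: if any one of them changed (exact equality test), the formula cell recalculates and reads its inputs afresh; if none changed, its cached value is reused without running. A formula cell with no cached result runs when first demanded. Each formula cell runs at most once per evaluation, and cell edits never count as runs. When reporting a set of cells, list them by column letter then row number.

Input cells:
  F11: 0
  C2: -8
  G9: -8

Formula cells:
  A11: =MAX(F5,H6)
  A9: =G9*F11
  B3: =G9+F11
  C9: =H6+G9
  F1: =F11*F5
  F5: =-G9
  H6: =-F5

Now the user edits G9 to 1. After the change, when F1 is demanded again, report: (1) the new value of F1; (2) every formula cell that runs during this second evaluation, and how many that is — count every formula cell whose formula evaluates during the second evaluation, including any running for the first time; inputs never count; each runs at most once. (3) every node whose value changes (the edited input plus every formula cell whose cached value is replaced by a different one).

New value of F1: 0.
Formula cells that run: F1, F5 — 2 in total.
Values that change: F5, G9.

First evaluation (everything demanded from the output):
  F5 = -(-8) = 8
  F1 = 0 * 8 = 0

Propagation after the edit:
  F5: runs — G9 -8->1; result -1.
  F1: runs — F5 8->-1; result 0 (same value as before).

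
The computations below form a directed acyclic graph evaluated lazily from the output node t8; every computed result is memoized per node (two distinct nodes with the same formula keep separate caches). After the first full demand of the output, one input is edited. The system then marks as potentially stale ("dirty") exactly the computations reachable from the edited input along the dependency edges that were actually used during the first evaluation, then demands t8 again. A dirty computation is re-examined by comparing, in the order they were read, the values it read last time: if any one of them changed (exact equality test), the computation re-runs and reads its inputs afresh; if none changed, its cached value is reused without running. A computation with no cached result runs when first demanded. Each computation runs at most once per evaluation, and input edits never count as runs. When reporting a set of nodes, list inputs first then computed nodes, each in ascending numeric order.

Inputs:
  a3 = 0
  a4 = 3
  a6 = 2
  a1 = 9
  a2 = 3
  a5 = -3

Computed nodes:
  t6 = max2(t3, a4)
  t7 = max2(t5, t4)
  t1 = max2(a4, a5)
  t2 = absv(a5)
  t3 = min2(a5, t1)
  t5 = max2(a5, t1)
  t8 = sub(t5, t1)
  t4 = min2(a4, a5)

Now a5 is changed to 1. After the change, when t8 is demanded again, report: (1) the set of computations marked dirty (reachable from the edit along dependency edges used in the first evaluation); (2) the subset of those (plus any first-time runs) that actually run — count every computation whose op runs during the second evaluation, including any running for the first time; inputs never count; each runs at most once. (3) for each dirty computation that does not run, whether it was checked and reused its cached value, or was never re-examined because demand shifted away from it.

The edit dirties: t1, t5, t8.
2 computations run: t1, t5.
Cache hits after checking: t8.
Note where the cutoff bites: t8 is checked, finds nothing changed, and keeps its cache.

First demand of the output computes:
  t1 = max2(3, -3) = 3
  t5 = max2(-3, 3) = 3
  t8 = sub(3, 3) = 0

After the edit, cleaning proceeds:
  t1: a read changed (a5 -3->1) — executes, giving 3 — identical to its old value.
  t5: a read changed (a5 -3->1) — executes, giving 3 — identical to its old value.
  t8: dirty, but its reads are unchanged (t5 unchanged, t1 unchanged); cached 0 stands.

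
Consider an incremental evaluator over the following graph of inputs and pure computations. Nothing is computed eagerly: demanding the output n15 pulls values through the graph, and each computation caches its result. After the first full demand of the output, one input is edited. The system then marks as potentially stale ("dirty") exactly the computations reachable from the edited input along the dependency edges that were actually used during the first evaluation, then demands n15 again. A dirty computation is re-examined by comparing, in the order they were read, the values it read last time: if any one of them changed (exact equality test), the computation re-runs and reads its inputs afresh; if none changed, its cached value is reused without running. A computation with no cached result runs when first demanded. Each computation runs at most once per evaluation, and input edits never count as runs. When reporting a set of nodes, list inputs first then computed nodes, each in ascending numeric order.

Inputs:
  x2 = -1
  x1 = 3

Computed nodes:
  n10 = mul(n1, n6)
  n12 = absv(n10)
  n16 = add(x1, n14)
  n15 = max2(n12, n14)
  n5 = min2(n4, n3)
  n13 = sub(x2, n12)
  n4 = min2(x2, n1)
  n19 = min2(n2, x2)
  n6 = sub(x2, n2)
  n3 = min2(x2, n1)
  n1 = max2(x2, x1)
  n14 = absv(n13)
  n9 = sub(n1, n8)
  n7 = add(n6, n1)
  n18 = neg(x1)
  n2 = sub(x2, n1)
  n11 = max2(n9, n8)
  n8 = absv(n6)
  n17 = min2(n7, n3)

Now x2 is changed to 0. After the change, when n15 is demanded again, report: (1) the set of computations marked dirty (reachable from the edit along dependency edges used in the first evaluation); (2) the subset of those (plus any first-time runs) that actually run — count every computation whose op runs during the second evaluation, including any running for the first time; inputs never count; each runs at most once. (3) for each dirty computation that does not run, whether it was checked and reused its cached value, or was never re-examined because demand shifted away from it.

Initial pass — values computed on the first demand:
  n1 = max2(-1, 3) = 3
  n2 = sub(-1, 3) = -4
  n6 = sub(-1, -4) = 3
  n10 = mul(3, 3) = 9
  n12 = absv(9) = 9
  n13 = sub(-1, 9) = -10
  n14 = absv(-10) = 10
  n15 = max2(9, 10) = 10

Second demand — change propagation:
  n1: re-runs because x2 -1->0; new result 3 (unchanged).
  n2: re-runs because x2 -1->0; new result -3.
  n6: re-runs because x2 -1->0; n2 -4->-3; new result 3 (unchanged).
  n10: re-examined; everything it read last time is the same (n1 unchanged, n6 unchanged) — cache 9 kept, no run.
  n12: re-examined; everything it read last time is the same (n10 unchanged) — cache 9 kept, no run.
  n13: re-runs because x2 -1->0; new result -9.
  n14: re-runs because n13 -10->-9; new result 9.
  n15: re-runs because n14 10->9; new result 9.

The important point: at n10 every value read last time is unchanged, so the dirty flag clears without a run.

Dirty set: n1, n2, n6, n10, n12, n13, n14, n15.
Run set: n1, n2, n6, n13, n14, n15 (6 run).
Re-examined without running (cache reused): n10, n12.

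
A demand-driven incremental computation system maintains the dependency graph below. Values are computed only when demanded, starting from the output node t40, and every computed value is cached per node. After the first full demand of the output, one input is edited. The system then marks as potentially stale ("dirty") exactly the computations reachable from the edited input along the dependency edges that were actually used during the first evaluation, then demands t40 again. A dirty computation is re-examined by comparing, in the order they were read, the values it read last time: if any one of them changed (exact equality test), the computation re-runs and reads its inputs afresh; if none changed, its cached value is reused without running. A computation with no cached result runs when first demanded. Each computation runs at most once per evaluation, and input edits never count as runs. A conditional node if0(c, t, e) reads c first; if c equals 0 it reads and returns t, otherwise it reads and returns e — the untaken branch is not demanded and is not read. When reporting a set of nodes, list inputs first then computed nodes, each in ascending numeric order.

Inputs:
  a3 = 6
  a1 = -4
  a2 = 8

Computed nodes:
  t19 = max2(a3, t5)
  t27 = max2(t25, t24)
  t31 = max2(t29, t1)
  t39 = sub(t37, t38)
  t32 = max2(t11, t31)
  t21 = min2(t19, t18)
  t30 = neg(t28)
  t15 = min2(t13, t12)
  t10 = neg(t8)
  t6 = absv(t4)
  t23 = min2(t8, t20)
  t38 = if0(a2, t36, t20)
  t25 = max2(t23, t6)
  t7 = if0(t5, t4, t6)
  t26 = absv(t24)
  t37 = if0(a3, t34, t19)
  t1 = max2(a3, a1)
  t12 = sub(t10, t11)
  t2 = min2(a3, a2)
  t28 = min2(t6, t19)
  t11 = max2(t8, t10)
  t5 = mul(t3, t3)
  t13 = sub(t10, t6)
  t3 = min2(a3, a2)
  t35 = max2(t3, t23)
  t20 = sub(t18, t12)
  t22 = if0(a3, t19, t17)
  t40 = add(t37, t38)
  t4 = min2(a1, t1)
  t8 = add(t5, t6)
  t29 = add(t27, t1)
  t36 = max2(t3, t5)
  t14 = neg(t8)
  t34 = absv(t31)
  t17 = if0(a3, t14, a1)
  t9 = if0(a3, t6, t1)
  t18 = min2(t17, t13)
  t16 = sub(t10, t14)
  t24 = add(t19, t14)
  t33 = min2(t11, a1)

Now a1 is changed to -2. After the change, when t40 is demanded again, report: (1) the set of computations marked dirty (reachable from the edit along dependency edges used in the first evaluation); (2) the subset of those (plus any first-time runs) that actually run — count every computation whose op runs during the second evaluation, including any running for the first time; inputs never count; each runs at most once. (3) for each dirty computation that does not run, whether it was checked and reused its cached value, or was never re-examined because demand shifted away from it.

First evaluation (everything demanded from the output):
  t1 = max2(6, -4) = 6
  t3 = min2(6, 8) = 6
  t4 = min2(-4, 6) = -4
  t5 = mul(6, 6) = 36
  t6 = absv(-4) = 4
  t8 = add(36, 4) = 40
  t10 = neg(40) = -40
  t11 = max2(40, -40) = 40
  t12 = sub(-40, 40) = -80
  t13 = sub(-40, 4) = -44
  t17 = if0(a3=6 -> else branch a1) = -4
  t18 = min2(-4, -44) = -44
  t19 = max2(6, 36) = 36
  t20 = sub(-44, -80) = 36
  t37 = if0(a3=6 -> else branch t19) = 36
  t38 = if0(a2=8 -> else branch t20) = 36
  t40 = add(36, 36) = 72

Propagation after the edit:
  t1: runs — a1 -4->-2; result 6 (same value as before).
  t4: runs — a1 -4->-2; result -2.
  t6: runs — t4 -4->-2; result 2.
  t8: runs — t6 4->2; result 38.
  t10: runs — t8 40->38; result -38.
  t11: runs — t8 40->38; t10 -40->-38; result 38.
  t12: runs — t10 -40->-38; t11 40->38; result -76.
  t13: runs — t10 -40->-38; t6 4->2; result -40.
  t17: runs — a1 -4->-2; result -2.
  t18: runs — t17 -4->-2; t13 -44->-40; result -40.
  t20: runs — t18 -44->-40; t12 -80->-76; result 36 (same value as before).
  t38: checked — values it read are unchanged (a2 unchanged, t20 unchanged); reused cached 36 without running.
  t40: checked — values it read are unchanged (t37 unchanged, t38 unchanged); reused cached 72 without running.

Key observation: the cutoff stops propagation at t38 — its inputs' values are unchanged, so it reuses its cache.

Marked dirty: t1, t4, t6, t8, t10, t11, t12, t13, t17, t18, t20, t38, t40.
Computations that run: t1, t4, t6, t8, t10, t11, t12, t13, t17, t18, t20 — 11 in total.
Checked but reused from cache: t38, t40.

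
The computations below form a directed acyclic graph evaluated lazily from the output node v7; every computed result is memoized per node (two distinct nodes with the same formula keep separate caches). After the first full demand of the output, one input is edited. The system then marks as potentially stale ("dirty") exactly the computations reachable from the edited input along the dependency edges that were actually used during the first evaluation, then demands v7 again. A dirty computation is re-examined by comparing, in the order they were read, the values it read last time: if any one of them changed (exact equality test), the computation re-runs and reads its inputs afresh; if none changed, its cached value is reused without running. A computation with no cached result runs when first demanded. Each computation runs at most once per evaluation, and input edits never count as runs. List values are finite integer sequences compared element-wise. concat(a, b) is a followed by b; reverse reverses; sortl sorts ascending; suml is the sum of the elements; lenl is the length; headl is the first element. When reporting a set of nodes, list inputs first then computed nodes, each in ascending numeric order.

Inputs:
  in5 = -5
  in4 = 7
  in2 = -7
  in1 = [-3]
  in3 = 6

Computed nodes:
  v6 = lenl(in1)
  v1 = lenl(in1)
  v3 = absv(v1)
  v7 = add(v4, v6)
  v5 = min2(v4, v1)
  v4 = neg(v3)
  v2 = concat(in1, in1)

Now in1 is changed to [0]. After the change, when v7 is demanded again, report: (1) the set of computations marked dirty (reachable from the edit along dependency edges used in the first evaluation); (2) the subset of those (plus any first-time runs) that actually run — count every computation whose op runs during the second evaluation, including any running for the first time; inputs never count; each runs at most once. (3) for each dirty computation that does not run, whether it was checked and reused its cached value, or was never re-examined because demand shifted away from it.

First demand of the output computes:
  v1 = lenl([-3]) = 1
  v3 = absv(1) = 1
  v4 = neg(1) = -1
  v6 = lenl([-3]) = 1
  v7 = add(-1, 1) = 0

After the edit, cleaning proceeds:
  v1: a read changed (in1 [-3]->[0]) — executes, giving 1 — identical to its old value.
  v3: dirty, but its reads are unchanged (v1 unchanged); cached 1 stands.
  v4: dirty, but its reads are unchanged (v3 unchanged); cached -1 stands.
  v6: a read changed (in1 [-3]->[0]) — executes, giving 1 — identical to its old value.
  v7: dirty, but its reads are unchanged (v4 unchanged, v6 unchanged); cached 0 stands.

Note where the cutoff bites: v3 is checked, finds nothing changed, and keeps its cache.

The edit dirties: v1, v3, v4, v6, v7.
2 computations run: v1, v6.
Cache hits after checking: v3, v4, v7.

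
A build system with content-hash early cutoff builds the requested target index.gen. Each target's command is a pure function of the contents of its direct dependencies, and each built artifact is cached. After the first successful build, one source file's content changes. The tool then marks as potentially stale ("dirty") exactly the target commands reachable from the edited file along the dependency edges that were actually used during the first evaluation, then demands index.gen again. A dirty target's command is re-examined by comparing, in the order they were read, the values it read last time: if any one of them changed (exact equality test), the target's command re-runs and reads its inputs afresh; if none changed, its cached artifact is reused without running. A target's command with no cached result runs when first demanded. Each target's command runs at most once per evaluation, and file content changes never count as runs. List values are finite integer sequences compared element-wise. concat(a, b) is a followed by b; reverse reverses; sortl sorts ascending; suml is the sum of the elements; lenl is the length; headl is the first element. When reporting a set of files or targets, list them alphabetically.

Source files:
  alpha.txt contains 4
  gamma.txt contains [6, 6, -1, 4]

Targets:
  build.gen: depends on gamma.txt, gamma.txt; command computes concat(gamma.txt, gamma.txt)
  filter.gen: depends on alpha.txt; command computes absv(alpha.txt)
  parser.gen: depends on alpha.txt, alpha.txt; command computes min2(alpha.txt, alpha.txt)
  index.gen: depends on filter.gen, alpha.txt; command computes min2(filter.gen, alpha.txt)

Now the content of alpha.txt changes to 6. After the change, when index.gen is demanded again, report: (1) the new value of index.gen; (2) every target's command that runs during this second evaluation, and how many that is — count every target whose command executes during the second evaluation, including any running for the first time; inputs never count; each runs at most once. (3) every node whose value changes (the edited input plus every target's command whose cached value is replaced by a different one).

First evaluation (everything demanded from the output):
  filter.gen = absv(4) = 4
  index.gen = min2(4, 4) = 4

Propagation after the edit:
  filter.gen: runs — alpha.txt 4->6; result 6.
  index.gen: runs — filter.gen 4->6; alpha.txt 4->6; result 6.

New value of index.gen: 6.
Target commands that run: filter.gen, index.gen — 2 in total.
Values that change: alpha.txt, filter.gen, index.gen.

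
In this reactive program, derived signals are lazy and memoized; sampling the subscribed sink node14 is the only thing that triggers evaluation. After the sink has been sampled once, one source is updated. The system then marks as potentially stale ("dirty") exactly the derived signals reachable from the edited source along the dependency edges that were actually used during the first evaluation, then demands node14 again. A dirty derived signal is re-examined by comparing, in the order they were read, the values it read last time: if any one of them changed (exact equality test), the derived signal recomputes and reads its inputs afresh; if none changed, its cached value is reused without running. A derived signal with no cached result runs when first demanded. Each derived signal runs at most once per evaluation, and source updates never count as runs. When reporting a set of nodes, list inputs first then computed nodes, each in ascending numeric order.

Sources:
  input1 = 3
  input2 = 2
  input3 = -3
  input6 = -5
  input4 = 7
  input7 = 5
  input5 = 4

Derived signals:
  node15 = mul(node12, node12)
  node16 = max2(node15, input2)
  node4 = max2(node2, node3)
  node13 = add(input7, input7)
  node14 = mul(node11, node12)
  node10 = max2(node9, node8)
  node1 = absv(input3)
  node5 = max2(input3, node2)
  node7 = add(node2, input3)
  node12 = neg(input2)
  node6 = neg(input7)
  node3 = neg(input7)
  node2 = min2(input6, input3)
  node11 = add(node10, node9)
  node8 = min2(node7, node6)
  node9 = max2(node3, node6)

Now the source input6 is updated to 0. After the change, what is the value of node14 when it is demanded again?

First demand of the output computes:
  node2 = min2(-5, -3) = -5
  node3 = neg(5) = -5
  node6 = neg(5) = -5
  node7 = add(-5, -3) = -8
  node8 = min2(-8, -5) = -8
  node9 = max2(-5, -5) = -5
  node10 = max2(-5, -8) = -5
  node11 = add(-5, -5) = -10
  node12 = neg(2) = -2
  node14 = mul(-10, -2) = 20

After the edit, cleaning proceeds:
  node2: a read changed (input6 -5->0) — executes, giving -3.
  node7: a read changed (node2 -5->-3) — executes, giving -6.
  node8: a read changed (node7 -8->-6) — executes, giving -6.
  node10: a read changed (node8 -8->-6) — executes, giving -5 — identical to its old value.
  node11: dirty, but its reads are unchanged (node10 unchanged, node9 unchanged); cached -10 stands.
  node14: dirty, but its reads are unchanged (node11 unchanged, node12 unchanged); cached 20 stands.

Note the absorption at node10: it re-runs yet its value is the same, leaving the output's value untouched.

Demanding node14 again yields 20.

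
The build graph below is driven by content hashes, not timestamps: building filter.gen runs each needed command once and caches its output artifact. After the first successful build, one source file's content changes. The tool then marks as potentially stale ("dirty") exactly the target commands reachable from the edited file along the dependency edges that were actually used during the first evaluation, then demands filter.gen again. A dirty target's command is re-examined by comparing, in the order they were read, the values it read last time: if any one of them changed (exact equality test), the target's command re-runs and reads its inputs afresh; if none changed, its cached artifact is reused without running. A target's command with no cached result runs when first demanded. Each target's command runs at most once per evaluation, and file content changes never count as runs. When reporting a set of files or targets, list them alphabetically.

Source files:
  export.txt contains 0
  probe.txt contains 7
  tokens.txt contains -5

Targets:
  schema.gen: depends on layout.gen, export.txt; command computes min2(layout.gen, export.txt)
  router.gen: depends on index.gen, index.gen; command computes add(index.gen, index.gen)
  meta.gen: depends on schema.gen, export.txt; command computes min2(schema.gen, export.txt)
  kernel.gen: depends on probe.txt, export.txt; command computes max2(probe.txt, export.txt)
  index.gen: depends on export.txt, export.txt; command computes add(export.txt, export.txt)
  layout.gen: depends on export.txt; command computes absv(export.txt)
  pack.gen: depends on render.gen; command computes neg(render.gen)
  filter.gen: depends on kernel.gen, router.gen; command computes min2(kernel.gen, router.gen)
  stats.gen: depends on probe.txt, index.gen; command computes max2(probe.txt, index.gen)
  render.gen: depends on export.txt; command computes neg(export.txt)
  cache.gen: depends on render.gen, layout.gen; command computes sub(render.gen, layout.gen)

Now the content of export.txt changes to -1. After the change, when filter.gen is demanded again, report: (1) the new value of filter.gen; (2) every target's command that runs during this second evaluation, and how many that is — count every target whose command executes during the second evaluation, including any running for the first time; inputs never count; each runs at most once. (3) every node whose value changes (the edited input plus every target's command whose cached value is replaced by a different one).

Initial pass — values computed on the first demand:
  index.gen = add(0, 0) = 0
  kernel.gen = max2(7, 0) = 7
  router.gen = add(0, 0) = 0
  filter.gen = min2(7, 0) = 0

Second demand — change propagation:
  index.gen: re-runs because export.txt 0->-1; export.txt 0->-1; new result -2.
  kernel.gen: re-runs because export.txt 0->-1; new result 7 (unchanged).
  router.gen: re-runs because index.gen 0->-2; index.gen 0->-2; new result -4.
  filter.gen: re-runs because router.gen 0->-4; new result -4.

filter.gen now evaluates to -4.
Run set: filter.gen, index.gen, kernel.gen, router.gen (4 run).
Changed values: export.txt, filter.gen, index.gen, router.gen.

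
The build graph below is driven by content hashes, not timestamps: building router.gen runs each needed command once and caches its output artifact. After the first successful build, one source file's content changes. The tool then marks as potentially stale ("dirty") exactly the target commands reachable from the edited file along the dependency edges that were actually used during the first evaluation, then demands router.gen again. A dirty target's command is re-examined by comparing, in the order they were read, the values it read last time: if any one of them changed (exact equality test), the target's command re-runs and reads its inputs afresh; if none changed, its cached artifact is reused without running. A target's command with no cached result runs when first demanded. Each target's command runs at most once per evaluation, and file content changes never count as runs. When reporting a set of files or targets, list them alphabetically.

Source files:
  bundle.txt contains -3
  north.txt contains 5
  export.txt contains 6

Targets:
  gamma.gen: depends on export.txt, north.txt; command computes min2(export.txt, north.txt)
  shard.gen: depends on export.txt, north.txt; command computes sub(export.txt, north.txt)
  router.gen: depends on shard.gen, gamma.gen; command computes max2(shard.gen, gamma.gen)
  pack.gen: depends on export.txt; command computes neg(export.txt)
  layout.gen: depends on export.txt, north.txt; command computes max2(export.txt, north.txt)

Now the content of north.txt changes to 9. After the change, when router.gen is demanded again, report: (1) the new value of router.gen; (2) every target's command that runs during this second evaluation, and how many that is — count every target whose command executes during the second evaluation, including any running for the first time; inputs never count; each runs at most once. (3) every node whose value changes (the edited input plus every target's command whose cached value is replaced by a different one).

router.gen now evaluates to 6.
Run set: gamma.gen, router.gen, shard.gen (3 run).
Changed values: gamma.gen, north.txt, router.gen, shard.gen.

Initial pass — values computed on the first demand:
  gamma.gen = min2(6, 5) = 5
  shard.gen = sub(6, 5) = 1
  router.gen = max2(1, 5) = 5

Second demand — change propagation:
  gamma.gen: re-runs because north.txt 5->9; new result 6.
  shard.gen: re-runs because north.txt 5->9; new result -3.
  router.gen: re-runs because shard.gen 1->-3; gamma.gen 5->6; new result 6.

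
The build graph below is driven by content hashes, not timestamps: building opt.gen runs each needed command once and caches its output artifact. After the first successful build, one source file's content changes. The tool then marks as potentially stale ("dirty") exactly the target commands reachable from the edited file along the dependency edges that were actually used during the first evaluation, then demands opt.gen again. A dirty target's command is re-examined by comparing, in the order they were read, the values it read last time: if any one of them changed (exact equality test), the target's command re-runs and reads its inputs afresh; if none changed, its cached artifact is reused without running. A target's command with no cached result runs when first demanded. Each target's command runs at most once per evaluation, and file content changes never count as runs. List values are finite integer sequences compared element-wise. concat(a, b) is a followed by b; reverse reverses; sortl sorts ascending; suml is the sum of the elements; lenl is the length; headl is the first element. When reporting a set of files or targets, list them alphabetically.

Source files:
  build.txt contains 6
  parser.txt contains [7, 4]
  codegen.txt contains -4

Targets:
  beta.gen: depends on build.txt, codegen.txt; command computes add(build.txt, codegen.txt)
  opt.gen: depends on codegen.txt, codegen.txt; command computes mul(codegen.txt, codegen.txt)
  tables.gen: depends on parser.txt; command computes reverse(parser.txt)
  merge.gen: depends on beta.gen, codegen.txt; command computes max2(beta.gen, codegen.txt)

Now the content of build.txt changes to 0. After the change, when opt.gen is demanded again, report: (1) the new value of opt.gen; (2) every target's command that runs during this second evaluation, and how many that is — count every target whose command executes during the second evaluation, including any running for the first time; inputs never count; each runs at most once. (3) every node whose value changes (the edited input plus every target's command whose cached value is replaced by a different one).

Initial pass — values computed on the first demand:
  opt.gen = mul(-4, -4) = 16

Second demand — change propagation:
  no demanded computation ever read build.txt, so the edit dirties nothing and nothing runs.

The important point: nothing the output needs ever reads build.txt, so the edit is invisible to it.

opt.gen now evaluates to 16.
Run set: none (0 run).
Changed values: build.txt.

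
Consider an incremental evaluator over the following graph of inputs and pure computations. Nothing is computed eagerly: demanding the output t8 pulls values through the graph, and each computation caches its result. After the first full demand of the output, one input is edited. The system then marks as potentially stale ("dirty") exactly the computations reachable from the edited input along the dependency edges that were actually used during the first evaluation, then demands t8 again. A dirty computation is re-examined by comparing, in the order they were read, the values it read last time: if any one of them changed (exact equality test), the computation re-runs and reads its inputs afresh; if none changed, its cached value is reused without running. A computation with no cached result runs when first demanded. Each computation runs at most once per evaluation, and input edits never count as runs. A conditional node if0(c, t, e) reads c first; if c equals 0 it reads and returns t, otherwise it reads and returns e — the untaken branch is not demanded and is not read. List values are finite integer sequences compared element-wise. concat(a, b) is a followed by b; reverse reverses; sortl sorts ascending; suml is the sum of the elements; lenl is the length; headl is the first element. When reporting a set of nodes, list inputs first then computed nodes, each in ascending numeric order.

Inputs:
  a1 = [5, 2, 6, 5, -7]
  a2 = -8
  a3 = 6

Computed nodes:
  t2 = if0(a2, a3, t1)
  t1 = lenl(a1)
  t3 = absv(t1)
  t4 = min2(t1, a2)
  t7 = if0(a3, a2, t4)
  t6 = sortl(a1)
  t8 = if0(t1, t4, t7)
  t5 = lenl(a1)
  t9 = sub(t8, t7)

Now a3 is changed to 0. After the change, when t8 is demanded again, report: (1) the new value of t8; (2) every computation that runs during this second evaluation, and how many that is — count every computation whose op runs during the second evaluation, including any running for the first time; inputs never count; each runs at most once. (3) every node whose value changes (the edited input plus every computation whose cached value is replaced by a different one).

Initial pass — values computed on the first demand:
  t1 = lenl([5, 2, 6, 5, -7]) = 5
  t4 = min2(5, -8) = -8
  t7 = if0(a3=6 -> else branch t4) = -8
  t8 = if0(t1=5 -> else branch t7) = -8

Second demand — change propagation:
  t7: re-runs because a3 6->0; new result -8 (unchanged).
  t8: re-examined; everything it read last time is the same (t1 unchanged, t7 unchanged) — cache -8 kept, no run.

The important point: t7 recomputes to an identical value, and the output ends up unchanged.

t8 now evaluates to -8.
Run set: t7 (1 run).
Changed values: a3.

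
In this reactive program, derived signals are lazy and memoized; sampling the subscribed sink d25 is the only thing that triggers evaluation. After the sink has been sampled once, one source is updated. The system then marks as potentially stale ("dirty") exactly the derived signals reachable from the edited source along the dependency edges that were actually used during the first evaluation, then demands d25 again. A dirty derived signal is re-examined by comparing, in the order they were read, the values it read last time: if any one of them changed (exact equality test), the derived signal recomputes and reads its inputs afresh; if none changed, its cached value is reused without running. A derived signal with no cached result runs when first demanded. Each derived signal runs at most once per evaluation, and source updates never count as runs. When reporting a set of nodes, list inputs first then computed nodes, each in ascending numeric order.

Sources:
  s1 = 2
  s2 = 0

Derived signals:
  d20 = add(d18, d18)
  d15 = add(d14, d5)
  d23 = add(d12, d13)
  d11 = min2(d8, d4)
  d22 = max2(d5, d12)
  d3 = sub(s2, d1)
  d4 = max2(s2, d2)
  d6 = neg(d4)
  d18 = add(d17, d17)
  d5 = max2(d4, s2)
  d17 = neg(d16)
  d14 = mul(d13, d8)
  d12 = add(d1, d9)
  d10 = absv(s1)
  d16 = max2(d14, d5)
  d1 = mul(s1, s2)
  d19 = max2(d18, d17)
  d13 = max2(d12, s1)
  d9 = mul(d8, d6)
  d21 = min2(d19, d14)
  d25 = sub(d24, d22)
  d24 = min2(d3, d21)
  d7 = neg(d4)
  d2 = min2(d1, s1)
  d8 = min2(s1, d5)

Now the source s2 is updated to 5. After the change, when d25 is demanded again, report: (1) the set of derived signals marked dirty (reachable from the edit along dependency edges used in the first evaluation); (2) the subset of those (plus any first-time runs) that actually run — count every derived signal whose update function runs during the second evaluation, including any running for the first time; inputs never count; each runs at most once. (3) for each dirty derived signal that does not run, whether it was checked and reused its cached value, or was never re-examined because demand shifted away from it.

The edit dirties: d1, d2, d3, d4, d5, d6, d8, d9, d12, d13, d14, d16, d17, d18, d19, d21, d22, d24, d25.
18 derived signals run: d1, d2, d3, d4, d5, d6, d8, d9, d12, d14, d16, d17, d18, d19, d21, d22, d24, d25.
Cache hits after checking: d13.
Note where the cutoff bites: d13 is checked, finds nothing changed, and keeps its cache.

First demand of the output computes:
  d1 = mul(2, 0) = 0
  d2 = min2(0, 2) = 0
  d3 = sub(0, 0) = 0
  d4 = max2(0, 0) = 0
  d5 = max2(0, 0) = 0
  d6 = neg(0) = 0
  d8 = min2(2, 0) = 0
  d9 = mul(0, 0) = 0
  d12 = add(0, 0) = 0
  d13 = max2(0, 2) = 2
  d14 = mul(2, 0) = 0
  d16 = max2(0, 0) = 0
  d17 = neg(0) = 0
  d18 = add(0, 0) = 0
  d19 = max2(0, 0) = 0
  d21 = min2(0, 0) = 0
  d22 = max2(0, 0) = 0
  d24 = min2(0, 0) = 0
  d25 = sub(0, 0) = 0

After the edit, cleaning proceeds:
  d1: a read changed (s2 0->5) — executes, giving 10.
  d2: a read changed (d1 0->10) — executes, giving 2.
  d3: a read changed (s2 0->5; d1 0->10) — executes, giving -5.
  d4: a read changed (s2 0->5; d2 0->2) — executes, giving 5.
  d5: a read changed (d4 0->5; s2 0->5) — executes, giving 5.
  d6: a read changed (d4 0->5) — executes, giving -5.
  d8: a read changed (d5 0->5) — executes, giving 2.
  d9: a read changed (d8 0->2; d6 0->-5) — executes, giving -10.
  d12: a read changed (d1 0->10; d9 0->-10) — executes, giving 0 — identical to its old value.
  d13: dirty, but its reads are unchanged (d12 unchanged, s1 unchanged); cached 2 stands.
  d14: a read changed (d8 0->2) — executes, giving 4.
  d16: a read changed (d14 0->4; d5 0->5) — executes, giving 5.
  d17: a read changed (d16 0->5) — executes, giving -5.
  d18: a read changed (d17 0->-5; d17 0->-5) — executes, giving -10.
  d19: a read changed (d18 0->-10; d17 0->-5) — executes, giving -5.
  d21: a read changed (d19 0->-5; d14 0->4) — executes, giving -5.
  d22: a read changed (d5 0->5) — executes, giving 5.
  d24: a read changed (d3 0->-5; d21 0->-5) — executes, giving -5.
  d25: a read changed (d24 0->-5; d22 0->5) — executes, giving -10.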